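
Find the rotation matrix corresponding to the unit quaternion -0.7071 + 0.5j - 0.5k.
[[0, -0.7071, -0.7071], [0.7071, 0.5, -0.5], [0.7071, -0.5, 0.5]]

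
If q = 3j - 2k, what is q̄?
-3j + 2k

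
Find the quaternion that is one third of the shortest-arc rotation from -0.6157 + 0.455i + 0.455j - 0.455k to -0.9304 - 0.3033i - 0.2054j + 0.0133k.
-0.8708 + 0.2246i + 0.266j - 0.3472k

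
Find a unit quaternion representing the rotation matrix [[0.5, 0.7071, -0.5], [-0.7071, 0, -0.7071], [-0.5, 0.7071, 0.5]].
0.7071 + 0.5i - 0.5k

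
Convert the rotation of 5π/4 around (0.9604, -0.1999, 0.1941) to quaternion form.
-0.3827 + 0.8873i - 0.1847j + 0.1793k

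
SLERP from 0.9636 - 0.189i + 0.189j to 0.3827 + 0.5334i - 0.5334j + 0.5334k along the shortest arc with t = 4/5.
0.6204 + 0.4344i - 0.4344j + 0.4875k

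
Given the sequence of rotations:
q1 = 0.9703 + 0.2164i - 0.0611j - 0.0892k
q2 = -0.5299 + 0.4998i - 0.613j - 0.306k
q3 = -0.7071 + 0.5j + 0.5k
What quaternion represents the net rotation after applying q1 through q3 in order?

q2 · q1 = -0.6871 + 0.4063i - 0.5841j - 0.1475k
q3 · q2 · q1 = 0.8516 - 0.069i + 0.2726j - 0.4424k
0.8516 - 0.069i + 0.2726j - 0.4424k


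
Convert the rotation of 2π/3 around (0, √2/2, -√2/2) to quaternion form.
0.5 + 0.6124j - 0.6124k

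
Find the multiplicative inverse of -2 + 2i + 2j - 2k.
-0.125 - 0.125i - 0.125j + 0.125k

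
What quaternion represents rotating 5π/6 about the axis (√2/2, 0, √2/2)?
0.2588 + 0.683i + 0.683k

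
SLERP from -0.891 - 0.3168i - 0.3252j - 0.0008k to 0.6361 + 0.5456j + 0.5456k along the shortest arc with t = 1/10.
-0.8856 - 0.2901i - 0.3575j - 0.0604k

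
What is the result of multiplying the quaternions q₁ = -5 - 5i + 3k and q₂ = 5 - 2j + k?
-28 - 19i + 15j + 20k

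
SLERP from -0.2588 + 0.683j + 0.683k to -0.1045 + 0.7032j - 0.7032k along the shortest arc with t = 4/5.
-0.1774 + 0.8718j - 0.4566k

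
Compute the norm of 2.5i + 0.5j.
2.55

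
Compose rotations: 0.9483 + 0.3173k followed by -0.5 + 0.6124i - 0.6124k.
-0.2798 + 0.5807i - 0.1943j - 0.7394k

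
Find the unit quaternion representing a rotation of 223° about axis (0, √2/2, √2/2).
-0.3665 + 0.6579j + 0.6579k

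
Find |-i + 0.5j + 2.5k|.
2.739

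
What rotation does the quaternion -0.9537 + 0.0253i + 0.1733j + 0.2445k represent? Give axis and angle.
axis = (0.0841, 0.5762, 0.813), θ = 325°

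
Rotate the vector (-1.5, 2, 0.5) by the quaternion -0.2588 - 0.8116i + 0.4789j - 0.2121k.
(-2.403, -0.125, -0.842)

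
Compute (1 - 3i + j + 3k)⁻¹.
0.05 + 0.15i - 0.05j - 0.15k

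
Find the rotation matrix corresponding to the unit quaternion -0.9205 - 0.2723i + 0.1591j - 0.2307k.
[[0.8429, -0.5114, -0.1673], [0.3381, 0.7453, -0.5747], [0.4185, 0.4279, 0.8011]]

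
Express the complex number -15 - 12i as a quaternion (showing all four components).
-15 - 12i + 0j + 0k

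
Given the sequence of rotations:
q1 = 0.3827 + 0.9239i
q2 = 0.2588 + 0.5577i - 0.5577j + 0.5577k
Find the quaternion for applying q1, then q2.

q2 · q1 = -0.4162 + 0.4525i + 0.3018j + 0.7287k
-0.4162 + 0.4525i + 0.3018j + 0.7287k


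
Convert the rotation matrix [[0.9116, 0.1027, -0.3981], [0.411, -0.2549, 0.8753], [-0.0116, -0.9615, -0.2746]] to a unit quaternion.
0.5878 - 0.7812i - 0.1644j + 0.1311k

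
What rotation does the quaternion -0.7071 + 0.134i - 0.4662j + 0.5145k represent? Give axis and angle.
axis = (0.1895, -0.6593, 0.7276), θ = 3π/2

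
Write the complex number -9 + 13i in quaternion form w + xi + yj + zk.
-9 + 13i + 0j + 0k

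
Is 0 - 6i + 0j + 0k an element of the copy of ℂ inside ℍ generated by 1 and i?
Yes. The quaternion -6i has j- and k-coefficients y = z = 0, so it lies in the complex subalgebra spanned by 1 and i.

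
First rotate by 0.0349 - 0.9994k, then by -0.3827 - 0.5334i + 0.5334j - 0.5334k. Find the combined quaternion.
-0.5464 - 0.5517i - 0.5145j + 0.3639k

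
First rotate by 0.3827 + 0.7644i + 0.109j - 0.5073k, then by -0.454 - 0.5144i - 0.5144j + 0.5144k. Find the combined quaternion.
0.5365 - 0.339i - 0.1141j + 0.7643k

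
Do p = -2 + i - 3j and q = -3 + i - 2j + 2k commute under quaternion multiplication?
No: pq = -1 - 11i + 11j - 3k ≠ -1 + i + 15j - 5k = qp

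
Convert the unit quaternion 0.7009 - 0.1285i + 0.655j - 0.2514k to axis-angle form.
axis = (-0.1802, 0.9183, -0.3525), θ = 91°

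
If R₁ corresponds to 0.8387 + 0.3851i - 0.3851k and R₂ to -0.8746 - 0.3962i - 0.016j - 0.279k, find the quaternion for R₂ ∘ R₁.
-0.6884 - 0.6629i - 0.2734j + 0.109k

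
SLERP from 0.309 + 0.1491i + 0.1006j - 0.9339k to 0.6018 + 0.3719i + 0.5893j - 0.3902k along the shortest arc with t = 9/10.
0.5894 + 0.3595i + 0.5543j - 0.4649k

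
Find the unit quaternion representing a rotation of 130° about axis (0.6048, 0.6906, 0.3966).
0.4226 + 0.5481i + 0.6259j + 0.3594k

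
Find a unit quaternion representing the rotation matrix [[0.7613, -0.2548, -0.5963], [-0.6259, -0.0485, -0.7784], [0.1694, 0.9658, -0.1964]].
0.6157 + 0.7082i - 0.3109j - 0.1507k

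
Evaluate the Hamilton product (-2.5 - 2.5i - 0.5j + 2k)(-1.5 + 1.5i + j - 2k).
12 - i - 3.75j + 0.25k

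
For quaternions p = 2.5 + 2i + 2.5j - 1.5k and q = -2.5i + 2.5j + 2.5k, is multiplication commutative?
No: pq = 2.5 + 3.75i + 5j + 17.5k ≠ 2.5 - 16.25i + 7.5j - 5k = qp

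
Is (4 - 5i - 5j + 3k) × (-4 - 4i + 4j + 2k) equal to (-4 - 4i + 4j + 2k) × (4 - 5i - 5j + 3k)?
No: pq = -22 - 18i + 34j - 44k ≠ -22 + 26i + 38j + 36k = qp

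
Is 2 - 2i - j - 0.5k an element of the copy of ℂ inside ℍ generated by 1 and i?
No. The quaternion 2 - 2i - j - 0.5k has j-coefficient y = -1 and k-coefficient z = -0.5, not both zero, so it does not lie in the complex subalgebra spanned by 1 and i.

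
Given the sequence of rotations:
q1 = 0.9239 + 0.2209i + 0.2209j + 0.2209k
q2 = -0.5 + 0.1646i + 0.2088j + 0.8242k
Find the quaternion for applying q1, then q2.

q2 · q1 = -0.7265 - 0.0943i + 0.2282j + 0.6413k
-0.7265 - 0.0943i + 0.2282j + 0.6413k


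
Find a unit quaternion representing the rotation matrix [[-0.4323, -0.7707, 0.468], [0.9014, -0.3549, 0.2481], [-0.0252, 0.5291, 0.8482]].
0.515 + 0.1364i + 0.2394j + 0.8117k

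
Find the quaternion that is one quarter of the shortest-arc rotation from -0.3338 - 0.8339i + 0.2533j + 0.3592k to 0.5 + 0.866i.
-0.3841 - 0.8603i + 0.1932j + 0.2739k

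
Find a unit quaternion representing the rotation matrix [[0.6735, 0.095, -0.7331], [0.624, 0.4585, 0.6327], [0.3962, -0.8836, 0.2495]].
0.7716 - 0.4913i - 0.3659j + 0.1714k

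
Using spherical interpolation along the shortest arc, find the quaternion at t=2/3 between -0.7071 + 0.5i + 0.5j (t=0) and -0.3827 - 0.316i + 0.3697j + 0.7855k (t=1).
-0.604 - 0.0328i + 0.5048j + 0.6158k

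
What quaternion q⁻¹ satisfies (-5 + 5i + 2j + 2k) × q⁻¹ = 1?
-0.0862 - 0.0862i - 0.0345j - 0.0345k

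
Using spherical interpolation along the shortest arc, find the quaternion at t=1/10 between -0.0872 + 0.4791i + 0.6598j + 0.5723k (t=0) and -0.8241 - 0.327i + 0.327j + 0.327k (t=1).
-0.191 + 0.4125i + 0.67j + 0.5869k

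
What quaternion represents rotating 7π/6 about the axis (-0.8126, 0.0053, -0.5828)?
-0.2588 - 0.7849i + 0.0051j - 0.5629k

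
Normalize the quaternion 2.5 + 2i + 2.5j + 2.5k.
0.5241 + 0.4193i + 0.5241j + 0.5241k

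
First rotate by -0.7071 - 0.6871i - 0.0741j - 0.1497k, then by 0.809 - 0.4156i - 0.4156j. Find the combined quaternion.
-0.8884 - 0.1998i + 0.1717j - 0.3759k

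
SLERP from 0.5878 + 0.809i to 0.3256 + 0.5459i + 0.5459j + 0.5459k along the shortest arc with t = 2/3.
0.4549 + 0.6964i + 0.3925j + 0.3925k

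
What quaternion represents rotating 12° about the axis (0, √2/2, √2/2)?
0.9945 + 0.0739j + 0.0739k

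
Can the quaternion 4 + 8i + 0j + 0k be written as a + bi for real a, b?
Yes. The quaternion 4 + 8i has j- and k-coefficients y = z = 0, so it lies in the complex subalgebra spanned by 1 and i.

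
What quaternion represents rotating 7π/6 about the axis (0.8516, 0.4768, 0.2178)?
-0.2588 + 0.8226i + 0.4606j + 0.2104k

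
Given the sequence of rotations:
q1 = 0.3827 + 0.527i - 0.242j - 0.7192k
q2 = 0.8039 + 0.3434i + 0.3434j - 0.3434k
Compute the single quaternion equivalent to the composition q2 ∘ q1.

q2 · q1 = -0.0372 + 0.225i + 0.0029j - 0.9737k
-0.0372 + 0.225i + 0.0029j - 0.9737k


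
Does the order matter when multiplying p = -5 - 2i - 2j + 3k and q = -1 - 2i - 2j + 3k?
No: pq = qp = -12 + 12i + 12j - 18k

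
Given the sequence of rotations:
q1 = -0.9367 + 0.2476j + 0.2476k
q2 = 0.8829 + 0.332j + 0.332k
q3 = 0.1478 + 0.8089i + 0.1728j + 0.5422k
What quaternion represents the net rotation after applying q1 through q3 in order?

q2 · q1 = -0.9914 - 0.0924j - 0.0924k
q3 · q2 · q1 = -0.0805 - 0.7678i - 0.1102j - 0.6259k
-0.0805 - 0.7678i - 0.1102j - 0.6259k


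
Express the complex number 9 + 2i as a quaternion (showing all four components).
9 + 2i + 0j + 0k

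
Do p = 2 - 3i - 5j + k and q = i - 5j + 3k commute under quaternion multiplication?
No: pq = -25 - 8i + 26k ≠ -25 + 12i - 20j - 14k = qp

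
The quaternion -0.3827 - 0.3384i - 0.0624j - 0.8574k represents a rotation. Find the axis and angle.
axis = (-0.3663, -0.0675, -0.928), θ = 5π/4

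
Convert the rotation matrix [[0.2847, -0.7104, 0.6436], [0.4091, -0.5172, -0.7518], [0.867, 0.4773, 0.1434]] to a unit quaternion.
0.4772 + 0.6439i - 0.117j + 0.5865k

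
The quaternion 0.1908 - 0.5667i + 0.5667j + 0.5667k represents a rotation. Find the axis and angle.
axis = (-√3/3, √3/3, √3/3), θ = 158°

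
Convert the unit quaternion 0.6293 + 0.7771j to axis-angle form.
axis = (0, 1, 0), θ = 102°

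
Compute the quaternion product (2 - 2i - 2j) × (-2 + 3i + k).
2 + 8i + 6j + 8k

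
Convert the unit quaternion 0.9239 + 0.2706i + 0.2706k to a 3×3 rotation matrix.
[[0.8536, -0.5, 0.1464], [0.5, 0.7071, -0.5], [0.1464, 0.5, 0.8536]]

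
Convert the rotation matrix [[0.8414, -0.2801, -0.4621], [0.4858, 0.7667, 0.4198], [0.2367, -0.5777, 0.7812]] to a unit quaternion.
0.9205 - 0.2709i - 0.1898j + 0.208k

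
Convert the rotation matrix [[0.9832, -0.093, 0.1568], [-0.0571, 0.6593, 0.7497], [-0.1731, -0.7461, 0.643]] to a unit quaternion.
0.9063 - 0.4126i + 0.091j + 0.0099k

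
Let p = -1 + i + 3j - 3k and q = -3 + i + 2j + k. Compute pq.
-1 + 5i - 15j + 7k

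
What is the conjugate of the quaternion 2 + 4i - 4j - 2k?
2 - 4i + 4j + 2k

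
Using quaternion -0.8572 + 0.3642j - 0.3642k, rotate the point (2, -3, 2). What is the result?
(1.563, -1.486, 3.514)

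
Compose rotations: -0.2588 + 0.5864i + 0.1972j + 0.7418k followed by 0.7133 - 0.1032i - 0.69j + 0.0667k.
-0.0375 - 0.08i + 0.4349j + 0.8961k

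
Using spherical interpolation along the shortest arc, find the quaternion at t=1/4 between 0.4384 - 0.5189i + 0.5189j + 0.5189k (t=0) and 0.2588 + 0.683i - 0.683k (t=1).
0.277 - 0.6125i + 0.416j + 0.6125k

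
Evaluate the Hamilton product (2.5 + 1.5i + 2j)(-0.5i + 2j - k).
-3.25 - 3.25i + 6.5j + 1.5k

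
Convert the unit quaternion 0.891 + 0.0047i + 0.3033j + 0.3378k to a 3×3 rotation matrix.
[[0.5878, -0.5991, 0.5437], [0.6048, 0.7717, 0.1965], [-0.5373, 0.2133, 0.816]]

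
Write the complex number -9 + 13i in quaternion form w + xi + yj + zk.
-9 + 13i + 0j + 0k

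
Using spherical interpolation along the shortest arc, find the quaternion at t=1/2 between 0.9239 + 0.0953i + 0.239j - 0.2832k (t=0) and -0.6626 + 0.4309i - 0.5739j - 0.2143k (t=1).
0.874 - 0.1849i + 0.4478j - 0.038k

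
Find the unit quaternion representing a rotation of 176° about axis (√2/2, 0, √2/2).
0.0349 + 0.7067i + 0.7067k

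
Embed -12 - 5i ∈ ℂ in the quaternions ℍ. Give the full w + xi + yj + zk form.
-12 - 5i + 0j + 0k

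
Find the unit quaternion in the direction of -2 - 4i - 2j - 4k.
-0.3162 - 0.6325i - 0.3162j - 0.6325k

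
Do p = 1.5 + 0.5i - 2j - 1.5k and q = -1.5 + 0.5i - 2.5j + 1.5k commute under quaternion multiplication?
No: pq = -5.25 - 6.75i - 2.25j + 4.25k ≠ -5.25 + 6.75i + 0.75j + 4.75k = qp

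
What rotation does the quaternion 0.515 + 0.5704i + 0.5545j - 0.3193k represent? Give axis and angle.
axis = (0.6654, 0.6469, -0.3725), θ = 118°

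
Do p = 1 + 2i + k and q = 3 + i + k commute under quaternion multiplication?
No: pq = 7i - j + 4k ≠ 7i + j + 4k = qp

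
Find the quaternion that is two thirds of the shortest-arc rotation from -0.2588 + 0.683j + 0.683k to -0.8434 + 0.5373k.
-0.7121 + 0.2611j + 0.6517k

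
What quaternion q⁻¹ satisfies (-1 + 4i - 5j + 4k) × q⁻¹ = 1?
-0.0172 - 0.069i + 0.0862j - 0.069k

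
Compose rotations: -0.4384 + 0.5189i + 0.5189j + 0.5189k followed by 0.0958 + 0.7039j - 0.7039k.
-0.042 + 0.7802i - 0.6241j - 0.007k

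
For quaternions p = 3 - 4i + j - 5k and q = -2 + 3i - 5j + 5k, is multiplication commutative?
No: pq = 36 - 3i - 12j + 42k ≠ 36 + 37i - 22j + 8k = qp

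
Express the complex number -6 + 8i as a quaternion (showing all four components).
-6 + 8i + 0j + 0k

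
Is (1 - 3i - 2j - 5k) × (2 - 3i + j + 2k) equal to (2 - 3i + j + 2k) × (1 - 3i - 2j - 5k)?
No: pq = 5 - 8i + 18j - 17k ≠ 5 - 10i - 24j + k = qp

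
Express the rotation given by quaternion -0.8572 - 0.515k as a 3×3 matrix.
[[0.4696, -0.8829, 0], [0.8829, 0.4696, 0], [0, 0, 1]]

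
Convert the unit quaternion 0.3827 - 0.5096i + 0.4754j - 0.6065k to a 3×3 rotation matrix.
[[-0.1877, -0.0203, 0.982], [-0.9487, -0.2551, -0.1866], [0.2543, -0.9667, 0.0286]]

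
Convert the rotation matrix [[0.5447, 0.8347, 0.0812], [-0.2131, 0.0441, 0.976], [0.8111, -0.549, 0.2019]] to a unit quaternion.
0.6691 - 0.5698i - 0.2727j - 0.3915k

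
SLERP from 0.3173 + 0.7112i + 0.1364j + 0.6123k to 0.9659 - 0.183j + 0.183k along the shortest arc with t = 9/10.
0.9514 + 0.09i - 0.1554j + 0.2501k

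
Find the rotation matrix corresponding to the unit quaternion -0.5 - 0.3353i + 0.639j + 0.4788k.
[[-0.2751, 0.0503, -0.9601], [-0.9073, 0.3166, 0.2766], [0.3179, 0.9472, -0.0415]]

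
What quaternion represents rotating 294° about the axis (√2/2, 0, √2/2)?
-0.8387 + 0.3851i + 0.3851k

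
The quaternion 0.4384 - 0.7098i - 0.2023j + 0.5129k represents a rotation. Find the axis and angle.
axis = (-0.7897, -0.2251, 0.5707), θ = 128°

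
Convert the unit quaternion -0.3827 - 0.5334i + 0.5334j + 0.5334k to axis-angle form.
axis = (-√3/3, √3/3, √3/3), θ = 5π/4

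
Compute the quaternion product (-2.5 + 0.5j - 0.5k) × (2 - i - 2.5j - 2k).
-4.75 + 0.25i + 7.75j + 4.5k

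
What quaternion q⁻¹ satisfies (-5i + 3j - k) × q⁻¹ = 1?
0.1429i - 0.0857j + 0.0286k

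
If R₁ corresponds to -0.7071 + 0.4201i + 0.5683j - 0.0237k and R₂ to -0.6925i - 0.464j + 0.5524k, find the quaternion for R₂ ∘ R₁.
0.5677 + 0.1867i + 0.5437j - 0.5892k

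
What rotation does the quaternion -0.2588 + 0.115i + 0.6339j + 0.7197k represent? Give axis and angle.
axis = (0.1191, 0.6563, 0.7451), θ = 7π/6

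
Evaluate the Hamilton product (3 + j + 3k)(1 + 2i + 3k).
-6 + 9i + 7j + 10k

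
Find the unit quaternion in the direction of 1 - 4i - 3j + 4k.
0.1543 - 0.6172i - 0.4629j + 0.6172k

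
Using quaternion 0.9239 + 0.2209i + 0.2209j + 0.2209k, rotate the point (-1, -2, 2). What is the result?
(0.828, -2.737, 0.909)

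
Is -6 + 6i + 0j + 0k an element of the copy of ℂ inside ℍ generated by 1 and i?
Yes. The quaternion -6 + 6i has j- and k-coefficients y = z = 0, so it lies in the complex subalgebra spanned by 1 and i.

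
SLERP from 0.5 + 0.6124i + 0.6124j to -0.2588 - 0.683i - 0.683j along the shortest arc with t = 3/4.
0.3214 + 0.6696i + 0.6696j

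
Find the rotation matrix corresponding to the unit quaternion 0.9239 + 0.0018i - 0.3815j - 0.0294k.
[[0.7072, 0.053, -0.705], [-0.0557, 0.9983, 0.0191], [0.7048, 0.0258, 0.7089]]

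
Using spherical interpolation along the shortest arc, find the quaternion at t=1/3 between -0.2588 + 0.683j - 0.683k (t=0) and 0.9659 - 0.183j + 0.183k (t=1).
-0.5736 + 0.5792j - 0.5792k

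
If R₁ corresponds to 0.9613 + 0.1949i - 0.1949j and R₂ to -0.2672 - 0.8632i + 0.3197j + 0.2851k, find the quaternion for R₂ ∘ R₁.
-0.0263 - 0.8263i + 0.415j + 0.38k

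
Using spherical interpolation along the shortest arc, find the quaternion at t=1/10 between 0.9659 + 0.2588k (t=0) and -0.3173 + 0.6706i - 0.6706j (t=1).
0.9611 - 0.0885i + 0.0885j + 0.2463k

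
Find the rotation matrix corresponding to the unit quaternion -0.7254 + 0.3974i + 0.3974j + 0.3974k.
[[0.3683, 0.8924, -0.2607], [-0.2607, 0.3683, 0.8924], [0.8924, -0.2607, 0.3683]]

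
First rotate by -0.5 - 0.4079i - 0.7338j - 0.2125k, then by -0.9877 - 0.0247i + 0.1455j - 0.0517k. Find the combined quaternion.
0.5796 + 0.3464i + 0.6679j + 0.3132k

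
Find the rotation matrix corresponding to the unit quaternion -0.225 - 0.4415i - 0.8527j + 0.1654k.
[[-0.5089, 0.8274, 0.2377], [0.6785, 0.5554, -0.4807], [-0.5298, -0.0834, -0.844]]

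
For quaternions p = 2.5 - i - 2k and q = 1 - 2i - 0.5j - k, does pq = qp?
No: pq = -1.5 - 7i + 1.75j - 4k ≠ -1.5 - 5i - 4.25j - 5k = qp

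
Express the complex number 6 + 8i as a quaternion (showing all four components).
6 + 8i + 0j + 0k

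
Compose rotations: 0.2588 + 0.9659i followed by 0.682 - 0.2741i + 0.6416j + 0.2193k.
0.4413 + 0.5878i + 0.3779j - 0.563k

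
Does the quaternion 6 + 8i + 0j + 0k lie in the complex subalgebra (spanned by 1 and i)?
Yes. The quaternion 6 + 8i has j- and k-coefficients y = z = 0, so it lies in the complex subalgebra spanned by 1 and i.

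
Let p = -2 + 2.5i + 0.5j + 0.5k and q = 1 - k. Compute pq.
-1.5 + 2i + 3j + 2.5k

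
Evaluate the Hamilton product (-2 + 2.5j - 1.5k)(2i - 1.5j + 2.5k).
7.5 - 10k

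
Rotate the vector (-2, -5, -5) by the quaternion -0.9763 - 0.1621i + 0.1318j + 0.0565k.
(-0.877, -2.891, -6.699)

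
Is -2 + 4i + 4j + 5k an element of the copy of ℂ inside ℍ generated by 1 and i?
No. The quaternion -2 + 4i + 4j + 5k has j-coefficient y = 4 and k-coefficient z = 5, not both zero, so it does not lie in the complex subalgebra spanned by 1 and i.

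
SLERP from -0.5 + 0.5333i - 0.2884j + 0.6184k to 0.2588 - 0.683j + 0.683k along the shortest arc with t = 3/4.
0.0617 + 0.16i - 0.6453j + 0.7444k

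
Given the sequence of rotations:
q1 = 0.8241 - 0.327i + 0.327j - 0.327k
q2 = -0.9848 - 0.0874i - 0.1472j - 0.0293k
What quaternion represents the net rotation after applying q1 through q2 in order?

q2 · q1 = -0.8016 + 0.3077i - 0.4623j + 0.2212k
-0.8016 + 0.3077i - 0.4623j + 0.2212k


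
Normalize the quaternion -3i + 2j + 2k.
-0.7276i + 0.4851j + 0.4851k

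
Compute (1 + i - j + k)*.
1 - i + j - k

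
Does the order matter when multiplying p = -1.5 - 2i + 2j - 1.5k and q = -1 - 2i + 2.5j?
Yes: pq = -7.5 + 8.75i - 2.75j + 0.5k ≠ -7.5 + 1.25i - 8.75j + 2.5k = qp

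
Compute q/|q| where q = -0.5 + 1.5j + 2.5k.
-0.169 + 0.5071j + 0.8452k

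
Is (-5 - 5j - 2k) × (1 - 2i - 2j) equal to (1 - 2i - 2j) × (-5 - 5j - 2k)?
No: pq = -15 + 6i + 9j - 12k ≠ -15 + 14i + j + 8k = qp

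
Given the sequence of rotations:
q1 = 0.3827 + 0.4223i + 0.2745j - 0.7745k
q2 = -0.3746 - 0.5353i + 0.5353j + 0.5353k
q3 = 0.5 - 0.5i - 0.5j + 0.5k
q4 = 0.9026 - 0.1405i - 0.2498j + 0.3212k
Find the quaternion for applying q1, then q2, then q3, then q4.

q2 · q1 = 0.3503 - 0.9246i - 0.0865j + 0.122k
q3 · q2 · q1 = -0.3914 - 0.6552i - 0.6197j - 0.1829k
q4 · q3 · q2 · q1 = -0.5414 - 0.2917i - 0.6977j - 0.3674k
-0.5414 - 0.2917i - 0.6977j - 0.3674k


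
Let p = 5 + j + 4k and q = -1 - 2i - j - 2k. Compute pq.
4 - 8i - 14j - 12k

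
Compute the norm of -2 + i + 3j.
√14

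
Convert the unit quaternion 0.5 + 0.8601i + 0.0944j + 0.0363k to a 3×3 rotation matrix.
[[0.9795, 0.1261, 0.1568], [0.1987, -0.4822, -0.8532], [-0.032, 0.867, -0.4974]]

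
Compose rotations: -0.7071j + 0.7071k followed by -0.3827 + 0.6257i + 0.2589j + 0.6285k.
-0.2613 + 0.6275i - 0.1718j - 0.713k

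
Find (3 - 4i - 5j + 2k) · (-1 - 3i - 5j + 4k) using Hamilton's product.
-48 - 15i + 15k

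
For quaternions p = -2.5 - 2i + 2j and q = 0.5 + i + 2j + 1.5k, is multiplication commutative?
No: pq = -3.25 - 0.5i - j - 9.75k ≠ -3.25 - 6.5i - 7j + 2.25k = qp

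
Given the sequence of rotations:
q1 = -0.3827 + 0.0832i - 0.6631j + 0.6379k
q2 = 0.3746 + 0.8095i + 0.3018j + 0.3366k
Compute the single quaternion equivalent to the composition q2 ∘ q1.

q2 · q1 = -0.2253 + 0.1371i - 0.8523j - 0.4517k
-0.2253 + 0.1371i - 0.8523j - 0.4517k


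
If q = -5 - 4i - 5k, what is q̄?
-5 + 4i + 5k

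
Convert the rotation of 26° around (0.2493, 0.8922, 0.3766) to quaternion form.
0.9744 + 0.0561i + 0.2007j + 0.0847k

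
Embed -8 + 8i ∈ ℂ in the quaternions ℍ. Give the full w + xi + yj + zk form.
-8 + 8i + 0j + 0k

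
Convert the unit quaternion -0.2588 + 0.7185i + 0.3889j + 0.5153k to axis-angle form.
axis = (0.7438, 0.4026, 0.5335), θ = 7π/6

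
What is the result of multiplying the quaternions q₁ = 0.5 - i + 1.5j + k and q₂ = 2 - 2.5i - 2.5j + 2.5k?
-0.25 + 3i + 1.75j + 9.5k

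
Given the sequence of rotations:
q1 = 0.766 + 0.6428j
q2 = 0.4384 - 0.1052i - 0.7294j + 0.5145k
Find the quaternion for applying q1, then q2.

q2 · q1 = 0.8047 - 0.4113i - 0.2769j + 0.3265k
0.8047 - 0.4113i - 0.2769j + 0.3265k


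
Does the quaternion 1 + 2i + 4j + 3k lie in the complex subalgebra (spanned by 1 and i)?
No. The quaternion 1 + 2i + 4j + 3k has j-coefficient y = 4 and k-coefficient z = 3, not both zero, so it does not lie in the complex subalgebra spanned by 1 and i.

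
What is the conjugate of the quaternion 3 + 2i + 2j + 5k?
3 - 2i - 2j - 5k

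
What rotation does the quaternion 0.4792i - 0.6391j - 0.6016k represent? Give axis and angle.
axis = (0.4792, -0.6391, -0.6016), θ = π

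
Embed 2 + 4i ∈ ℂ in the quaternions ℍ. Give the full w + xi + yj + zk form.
2 + 4i + 0j + 0k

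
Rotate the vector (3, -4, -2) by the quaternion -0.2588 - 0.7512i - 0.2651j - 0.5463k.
(-1.59, 5.143, -0.125)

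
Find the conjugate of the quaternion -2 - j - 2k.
-2 + j + 2k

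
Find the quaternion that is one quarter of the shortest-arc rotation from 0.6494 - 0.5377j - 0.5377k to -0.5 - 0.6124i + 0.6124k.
0.6557 + 0.1723i - 0.4264j - 0.5987k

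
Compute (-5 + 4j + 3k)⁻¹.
-0.1 - 0.08j - 0.06k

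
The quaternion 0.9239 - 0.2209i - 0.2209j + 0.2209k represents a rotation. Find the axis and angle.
axis = (-√3/3, -√3/3, √3/3), θ = π/4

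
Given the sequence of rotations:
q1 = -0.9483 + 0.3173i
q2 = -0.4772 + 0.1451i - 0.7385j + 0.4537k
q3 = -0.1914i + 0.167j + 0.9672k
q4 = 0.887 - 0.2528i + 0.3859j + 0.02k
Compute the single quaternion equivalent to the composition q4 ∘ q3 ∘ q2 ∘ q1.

q2 · q1 = 0.4065 - 0.289i + 0.8443j - 0.1959k
q3 · q2 · q1 = -0.0068 - 0.9271i - 0.2491j + 0.2798k
q4 · q3 · q2 · q1 = -0.1499 - 0.7077i - 0.1714j + 0.6688k
-0.1499 - 0.7077i - 0.1714j + 0.6688k


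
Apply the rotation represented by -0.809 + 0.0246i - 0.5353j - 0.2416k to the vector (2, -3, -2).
(0.164, -2.514, -3.264)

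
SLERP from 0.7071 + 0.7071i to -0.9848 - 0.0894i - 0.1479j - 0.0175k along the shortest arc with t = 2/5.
0.8713 + 0.4866i + 0.0636j + 0.0075k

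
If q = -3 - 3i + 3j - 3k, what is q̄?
-3 + 3i - 3j + 3k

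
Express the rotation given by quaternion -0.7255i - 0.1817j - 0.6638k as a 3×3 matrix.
[[0.0527, 0.2636, 0.9632], [0.2636, -0.934, 0.2412], [0.9632, 0.2412, -0.1187]]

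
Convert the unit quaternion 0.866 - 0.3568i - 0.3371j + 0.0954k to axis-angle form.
axis = (-0.7135, -0.6741, 0.1908), θ = π/3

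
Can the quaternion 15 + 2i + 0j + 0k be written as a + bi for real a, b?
Yes. The quaternion 15 + 2i has j- and k-coefficients y = z = 0, so it lies in the complex subalgebra spanned by 1 and i.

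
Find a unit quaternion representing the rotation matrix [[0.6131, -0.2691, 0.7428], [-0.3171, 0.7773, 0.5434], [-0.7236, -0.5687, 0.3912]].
0.8339 - 0.3334i + 0.4396j - 0.0144k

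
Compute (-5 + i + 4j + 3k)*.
-5 - i - 4j - 3k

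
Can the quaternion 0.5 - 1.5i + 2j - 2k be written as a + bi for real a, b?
No. The quaternion 0.5 - 1.5i + 2j - 2k has j-coefficient y = 2 and k-coefficient z = -2, not both zero, so it does not lie in the complex subalgebra spanned by 1 and i.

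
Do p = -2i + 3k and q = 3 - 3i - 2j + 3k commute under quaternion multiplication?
No: pq = -15 - 3j + 13k ≠ -15 - 12i + 3j + 5k = qp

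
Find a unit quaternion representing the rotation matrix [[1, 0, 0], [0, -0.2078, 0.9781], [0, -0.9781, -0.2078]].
0.6294 - 0.7771i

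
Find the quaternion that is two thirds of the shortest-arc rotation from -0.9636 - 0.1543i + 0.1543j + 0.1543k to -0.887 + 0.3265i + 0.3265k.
-0.944 + 0.1701i + 0.0538j + 0.2776k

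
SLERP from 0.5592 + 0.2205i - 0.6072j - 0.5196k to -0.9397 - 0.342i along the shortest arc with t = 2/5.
0.7947 + 0.3004i - 0.4007j - 0.3429k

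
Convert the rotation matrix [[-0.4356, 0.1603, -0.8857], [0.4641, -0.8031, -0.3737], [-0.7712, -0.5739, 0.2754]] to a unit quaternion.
0.0958 - 0.5225i - 0.2988j + 0.7928k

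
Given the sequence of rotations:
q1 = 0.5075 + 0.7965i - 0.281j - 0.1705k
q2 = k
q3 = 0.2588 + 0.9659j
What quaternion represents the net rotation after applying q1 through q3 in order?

q2 · q1 = 0.1705 + 0.281i + 0.7965j + 0.5075k
q3 · q2 · q1 = -0.7252 + 0.5629i + 0.3708j - 0.1401k
-0.7252 + 0.5629i + 0.3708j - 0.1401k


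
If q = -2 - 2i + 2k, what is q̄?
-2 + 2i - 2k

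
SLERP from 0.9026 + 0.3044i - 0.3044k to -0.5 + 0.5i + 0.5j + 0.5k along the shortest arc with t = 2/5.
0.8606 - 0.0296i - 0.2392j - 0.4487k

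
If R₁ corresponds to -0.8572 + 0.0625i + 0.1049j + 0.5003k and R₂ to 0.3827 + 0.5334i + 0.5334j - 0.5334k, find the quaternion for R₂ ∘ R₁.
-0.1505 - 0.1105i - 0.7173j + 0.6713k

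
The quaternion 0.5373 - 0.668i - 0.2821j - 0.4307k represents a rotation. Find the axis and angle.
axis = (-0.792, -0.3345, -0.5107), θ = 115°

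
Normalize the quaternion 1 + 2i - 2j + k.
0.3162 + 0.6325i - 0.6325j + 0.3162k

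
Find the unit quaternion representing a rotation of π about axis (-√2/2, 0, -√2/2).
-0.7071i - 0.7071k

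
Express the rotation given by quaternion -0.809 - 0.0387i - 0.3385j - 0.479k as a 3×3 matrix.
[[0.312, -0.7488, 0.5848], [0.8012, 0.5381, 0.2617], [-0.5106, 0.3869, 0.7678]]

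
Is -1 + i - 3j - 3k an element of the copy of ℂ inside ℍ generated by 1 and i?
No. The quaternion -1 + i - 3j - 3k has j-coefficient y = -3 and k-coefficient z = -3, not both zero, so it does not lie in the complex subalgebra spanned by 1 and i.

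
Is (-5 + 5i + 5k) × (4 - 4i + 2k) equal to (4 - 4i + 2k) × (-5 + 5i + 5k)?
No: pq = -10 + 40i - 30j + 10k ≠ -10 + 40i + 30j + 10k = qp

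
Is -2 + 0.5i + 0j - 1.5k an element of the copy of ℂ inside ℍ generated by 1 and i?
No. The quaternion -2 + 0.5i - 1.5k has j-coefficient y = 0 and k-coefficient z = -1.5, not both zero, so it does not lie in the complex subalgebra spanned by 1 and i.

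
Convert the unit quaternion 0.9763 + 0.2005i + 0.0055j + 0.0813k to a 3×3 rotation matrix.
[[0.9867, -0.1565, 0.0433], [0.161, 0.9064, -0.3906], [0.0219, 0.3924, 0.9195]]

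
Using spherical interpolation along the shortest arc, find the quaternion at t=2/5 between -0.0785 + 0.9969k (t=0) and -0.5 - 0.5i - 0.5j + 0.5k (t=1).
-0.2843 - 0.2316i - 0.2316j + 0.901k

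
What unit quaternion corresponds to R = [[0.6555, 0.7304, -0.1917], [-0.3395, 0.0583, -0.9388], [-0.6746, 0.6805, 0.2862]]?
0.7071 + 0.5725i + 0.1707j - 0.3783k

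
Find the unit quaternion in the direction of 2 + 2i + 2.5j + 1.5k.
0.4924 + 0.4924i + 0.6155j + 0.3693k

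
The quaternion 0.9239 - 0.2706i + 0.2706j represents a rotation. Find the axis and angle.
axis = (-√2/2, √2/2, 0), θ = π/4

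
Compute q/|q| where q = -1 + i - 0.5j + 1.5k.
-0.4714 + 0.4714i - 0.2357j + 0.7071k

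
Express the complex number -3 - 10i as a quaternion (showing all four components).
-3 - 10i + 0j + 0k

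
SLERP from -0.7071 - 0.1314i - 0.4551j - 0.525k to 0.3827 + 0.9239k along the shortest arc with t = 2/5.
-0.6132 - 0.0834i - 0.2887j - 0.7305k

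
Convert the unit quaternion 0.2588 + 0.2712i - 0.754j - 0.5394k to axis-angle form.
axis = (0.2808, -0.7806, -0.5584), θ = 5π/6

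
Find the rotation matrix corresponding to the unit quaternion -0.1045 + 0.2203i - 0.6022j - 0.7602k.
[[-0.8811, -0.4242, -0.2091], [-0.1064, -0.2529, 0.9616], [-0.4608, 0.8695, 0.1776]]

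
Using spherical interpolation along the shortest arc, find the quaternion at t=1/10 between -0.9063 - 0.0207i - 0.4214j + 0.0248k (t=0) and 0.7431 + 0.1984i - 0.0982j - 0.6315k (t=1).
-0.9202 - 0.0416i - 0.3776j + 0.0945k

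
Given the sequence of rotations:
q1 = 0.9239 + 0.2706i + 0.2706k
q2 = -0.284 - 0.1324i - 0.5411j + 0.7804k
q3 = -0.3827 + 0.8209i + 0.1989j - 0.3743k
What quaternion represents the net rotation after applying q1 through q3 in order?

q2 · q1 = -0.4377 - 0.3456i - 0.2529j + 0.7906k
q3 · q2 · q1 = 0.7974 - 0.1645i - 0.5099j - 0.2776k
0.7974 - 0.1645i - 0.5099j - 0.2776k


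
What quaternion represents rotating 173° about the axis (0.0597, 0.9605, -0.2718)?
0.061 + 0.0596i + 0.9587j - 0.2713k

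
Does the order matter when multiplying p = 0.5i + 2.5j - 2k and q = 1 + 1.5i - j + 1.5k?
Yes: pq = 4.75 + 2.25i - 1.25j - 6.25k ≠ 4.75 - 1.25i + 6.25j + 2.25k = qp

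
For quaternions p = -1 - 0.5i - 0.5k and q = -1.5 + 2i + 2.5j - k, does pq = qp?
No: pq = 2 - 4j + 0.5k ≠ 2 - 2.5i - j + 3k = qp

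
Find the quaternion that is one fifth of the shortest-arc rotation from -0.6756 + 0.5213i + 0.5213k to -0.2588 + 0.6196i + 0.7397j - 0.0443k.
-0.645 + 0.5996i + 0.1795j + 0.4385k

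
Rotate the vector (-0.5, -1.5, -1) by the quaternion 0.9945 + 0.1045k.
(-0.177, -1.571, -1)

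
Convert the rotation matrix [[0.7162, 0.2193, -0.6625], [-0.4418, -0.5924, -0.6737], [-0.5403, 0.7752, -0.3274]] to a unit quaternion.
0.4462 + 0.8118i - 0.0685j - 0.3704k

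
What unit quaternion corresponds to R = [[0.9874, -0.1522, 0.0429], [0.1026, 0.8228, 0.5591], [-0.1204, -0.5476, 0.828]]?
0.9537 - 0.2901i + 0.0428j + 0.0668k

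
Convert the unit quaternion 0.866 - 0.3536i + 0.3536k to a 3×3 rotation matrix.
[[0.7499, -0.6124, -0.2501], [0.6124, 0.4999, 0.6124], [-0.2501, -0.6124, 0.7499]]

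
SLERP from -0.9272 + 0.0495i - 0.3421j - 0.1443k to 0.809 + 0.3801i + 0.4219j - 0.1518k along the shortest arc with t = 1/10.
-0.9276 + 0.005i - 0.3552j - 0.1152k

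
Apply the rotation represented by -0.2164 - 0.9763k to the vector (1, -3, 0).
(0.361, 3.142, 0)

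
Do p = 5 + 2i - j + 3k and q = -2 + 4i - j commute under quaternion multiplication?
No: pq = -19 + 19i + 9j - 4k ≠ -19 + 13i - 15j - 8k = qp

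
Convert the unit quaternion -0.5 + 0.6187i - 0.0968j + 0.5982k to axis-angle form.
axis = (0.7144, -0.1118, 0.6907), θ = 4π/3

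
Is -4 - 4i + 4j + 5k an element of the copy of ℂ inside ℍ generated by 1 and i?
No. The quaternion -4 - 4i + 4j + 5k has j-coefficient y = 4 and k-coefficient z = 5, not both zero, so it does not lie in the complex subalgebra spanned by 1 and i.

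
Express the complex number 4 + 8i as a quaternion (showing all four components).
4 + 8i + 0j + 0k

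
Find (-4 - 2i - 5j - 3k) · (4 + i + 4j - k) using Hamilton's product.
3 + 5i - 41j - 11k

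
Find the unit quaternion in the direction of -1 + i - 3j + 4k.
-0.1925 + 0.1925i - 0.5774j + 0.7698k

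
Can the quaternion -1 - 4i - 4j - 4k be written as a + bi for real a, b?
No. The quaternion -1 - 4i - 4j - 4k has j-coefficient y = -4 and k-coefficient z = -4, not both zero, so it does not lie in the complex subalgebra spanned by 1 and i.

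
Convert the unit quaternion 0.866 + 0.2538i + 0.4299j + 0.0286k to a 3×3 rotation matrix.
[[0.6287, 0.1687, 0.7591], [0.2678, 0.8695, -0.415], [-0.7301, 0.4642, 0.5015]]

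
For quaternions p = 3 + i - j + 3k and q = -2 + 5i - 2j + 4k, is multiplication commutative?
No: pq = -25 + 15i + 7j + 9k ≠ -25 + 11i - 15j + 3k = qp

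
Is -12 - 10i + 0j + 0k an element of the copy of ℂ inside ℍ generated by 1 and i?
Yes. The quaternion -12 - 10i has j- and k-coefficients y = z = 0, so it lies in the complex subalgebra spanned by 1 and i.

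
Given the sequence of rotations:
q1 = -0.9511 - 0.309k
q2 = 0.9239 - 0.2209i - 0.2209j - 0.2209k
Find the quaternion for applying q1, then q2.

q2 · q1 = -0.947 + 0.2784i + 0.1418j - 0.0754k
-0.947 + 0.2784i + 0.1418j - 0.0754k


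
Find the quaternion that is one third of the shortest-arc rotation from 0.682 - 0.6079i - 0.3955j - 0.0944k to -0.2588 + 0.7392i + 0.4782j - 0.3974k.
0.5675 - 0.6876i - 0.4464j + 0.0763k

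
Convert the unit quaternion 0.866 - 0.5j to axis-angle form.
axis = (0, -1, 0), θ = π/3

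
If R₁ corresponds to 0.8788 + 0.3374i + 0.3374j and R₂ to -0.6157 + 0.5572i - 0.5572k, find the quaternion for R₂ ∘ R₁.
-0.7291 + 0.4699i - 0.3957j - 0.3017k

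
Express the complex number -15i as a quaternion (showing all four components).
0 - 15i + 0j + 0k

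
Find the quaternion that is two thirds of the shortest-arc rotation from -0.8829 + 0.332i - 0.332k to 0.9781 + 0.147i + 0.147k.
-0.9763 + 0.0148i - 0.216k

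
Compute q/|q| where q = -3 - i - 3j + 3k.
-0.5669 - 0.189i - 0.5669j + 0.5669k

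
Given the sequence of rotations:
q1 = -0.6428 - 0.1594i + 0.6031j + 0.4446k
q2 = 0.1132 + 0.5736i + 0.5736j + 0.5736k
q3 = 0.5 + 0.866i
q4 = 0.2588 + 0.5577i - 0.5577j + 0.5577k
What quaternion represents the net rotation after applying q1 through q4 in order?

q2 · q1 = -0.5823 - 0.4777i - 0.6469j + 0.119k
q3 · q2 · q1 = 0.1225 - 0.7431i - 0.4265j - 0.5007k
q4 · q3 · q2 · q1 = 0.4875 + 0.3931i - 0.3139j - 0.7135k
0.4875 + 0.3931i - 0.3139j - 0.7135k


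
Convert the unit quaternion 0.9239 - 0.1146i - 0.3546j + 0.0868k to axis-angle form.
axis = (-0.2995, -0.9267, 0.2268), θ = π/4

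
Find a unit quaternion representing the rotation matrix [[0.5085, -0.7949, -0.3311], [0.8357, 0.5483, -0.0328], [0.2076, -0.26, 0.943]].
0.866 - 0.0656i - 0.1555j + 0.4707k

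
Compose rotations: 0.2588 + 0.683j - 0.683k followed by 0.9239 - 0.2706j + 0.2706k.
0.6087 + 0.561j - 0.561k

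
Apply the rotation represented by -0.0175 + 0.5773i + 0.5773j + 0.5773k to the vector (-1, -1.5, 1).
(-0.051, 0.54, -1.989)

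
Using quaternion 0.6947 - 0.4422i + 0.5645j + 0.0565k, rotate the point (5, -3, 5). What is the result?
(7.186, -0.52, -2.662)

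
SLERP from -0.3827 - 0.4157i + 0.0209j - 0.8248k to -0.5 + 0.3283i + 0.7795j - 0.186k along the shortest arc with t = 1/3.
-0.529 - 0.1872i + 0.3633j - 0.7437k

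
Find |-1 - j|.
√2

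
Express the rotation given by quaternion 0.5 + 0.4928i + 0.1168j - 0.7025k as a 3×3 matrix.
[[-0.0143, 0.8176, -0.5756], [-0.5874, -0.4727, -0.6569], [-0.8092, 0.3287, 0.487]]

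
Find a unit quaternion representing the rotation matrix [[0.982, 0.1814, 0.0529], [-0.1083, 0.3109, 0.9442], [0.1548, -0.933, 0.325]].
0.809 - 0.5801i - 0.0315j - 0.0895k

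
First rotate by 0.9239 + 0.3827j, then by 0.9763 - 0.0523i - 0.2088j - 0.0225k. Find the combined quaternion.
0.9819 - 0.0397i + 0.1807j - 0.0408k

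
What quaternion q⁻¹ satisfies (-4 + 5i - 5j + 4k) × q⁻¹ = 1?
-0.0488 - 0.061i + 0.061j - 0.0488k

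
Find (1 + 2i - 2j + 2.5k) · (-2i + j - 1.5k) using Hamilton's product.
9.75 - 1.5i - j - 3.5k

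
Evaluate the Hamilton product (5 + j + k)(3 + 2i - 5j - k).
21 + 14i - 20j - 4k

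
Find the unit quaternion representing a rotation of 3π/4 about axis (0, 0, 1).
0.3827 + 0.9239k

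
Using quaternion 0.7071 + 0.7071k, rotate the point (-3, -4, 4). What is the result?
(4, -3, 4)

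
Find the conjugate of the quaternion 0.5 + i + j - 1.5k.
0.5 - i - j + 1.5k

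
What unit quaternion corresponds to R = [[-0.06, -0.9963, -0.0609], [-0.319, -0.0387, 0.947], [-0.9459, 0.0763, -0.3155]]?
0.3827 - 0.5688i + 0.5781j + 0.4425k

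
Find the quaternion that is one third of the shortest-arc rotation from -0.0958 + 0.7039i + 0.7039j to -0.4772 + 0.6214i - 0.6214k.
-0.2611 + 0.7717i + 0.5247j - 0.247k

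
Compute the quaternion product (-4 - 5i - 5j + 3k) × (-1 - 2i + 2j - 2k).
10 + 17i - 19j - 15k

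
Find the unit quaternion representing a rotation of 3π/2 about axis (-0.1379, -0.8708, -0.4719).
-0.7071 - 0.0975i - 0.6157j - 0.3337k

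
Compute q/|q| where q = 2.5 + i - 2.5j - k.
0.6565 + 0.2626i - 0.6565j - 0.2626k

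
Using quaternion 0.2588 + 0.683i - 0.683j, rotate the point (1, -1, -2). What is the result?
(1.707, -0.293, 1.732)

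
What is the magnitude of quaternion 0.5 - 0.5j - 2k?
2.121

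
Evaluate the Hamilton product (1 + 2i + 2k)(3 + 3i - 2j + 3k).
-9 + 13i - 2j + 5k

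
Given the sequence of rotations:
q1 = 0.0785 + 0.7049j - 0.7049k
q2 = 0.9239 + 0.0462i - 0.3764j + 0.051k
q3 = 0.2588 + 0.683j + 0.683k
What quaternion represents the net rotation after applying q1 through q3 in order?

q2 · q1 = 0.3738 + 0.233i + 0.6543j - 0.6147k
q3 · q2 · q1 = 0.0697 - 0.8064i + 0.5838j - 0.0629k
0.0697 - 0.8064i + 0.5838j - 0.0629k


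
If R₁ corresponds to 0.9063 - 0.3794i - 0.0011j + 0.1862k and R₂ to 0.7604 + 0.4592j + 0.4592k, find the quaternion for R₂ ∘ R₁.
0.6042 - 0.2025i + 0.2411j + 0.732k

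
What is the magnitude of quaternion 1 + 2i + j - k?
√7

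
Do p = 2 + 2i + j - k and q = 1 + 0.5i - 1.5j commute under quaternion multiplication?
No: pq = 2.5 + 1.5i - 2.5j - 4.5k ≠ 2.5 + 4.5i - 1.5j + 2.5k = qp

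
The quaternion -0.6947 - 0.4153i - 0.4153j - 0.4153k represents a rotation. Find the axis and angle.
axis = (-√3/3, -√3/3, -√3/3), θ = 268°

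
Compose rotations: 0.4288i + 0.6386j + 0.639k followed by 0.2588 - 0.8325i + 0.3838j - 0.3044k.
0.3064 + 0.5506i + 0.5667j - 0.5308k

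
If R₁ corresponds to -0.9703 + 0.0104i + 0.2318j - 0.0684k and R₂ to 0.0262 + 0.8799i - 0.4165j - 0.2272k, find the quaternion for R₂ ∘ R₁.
0.0464 - 0.7723i + 0.468j + 0.427k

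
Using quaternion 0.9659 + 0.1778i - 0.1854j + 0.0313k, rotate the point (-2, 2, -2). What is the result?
(-1.417, 2.591, -1.811)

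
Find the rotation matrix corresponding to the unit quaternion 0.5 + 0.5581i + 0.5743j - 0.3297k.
[[0.123, 0.9707, 0.2063], [0.3113, 0.1596, -0.9368], [-0.9423, 0.1794, -0.2826]]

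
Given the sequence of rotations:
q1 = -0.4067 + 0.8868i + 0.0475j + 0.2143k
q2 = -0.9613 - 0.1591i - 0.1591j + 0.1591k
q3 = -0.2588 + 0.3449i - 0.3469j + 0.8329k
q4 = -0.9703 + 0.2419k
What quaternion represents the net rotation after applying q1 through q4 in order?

q2 · q1 = 0.5055 - 0.8294i + 0.1942j - 0.1372k
q3 · q2 · q1 = 0.3369 + 0.2748i - 0.8691j + 0.2358k
q4 · q3 · q2 · q1 = -0.3839 - 0.0564i + 0.9098j - 0.1473k
-0.3839 - 0.0564i + 0.9098j - 0.1473k
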